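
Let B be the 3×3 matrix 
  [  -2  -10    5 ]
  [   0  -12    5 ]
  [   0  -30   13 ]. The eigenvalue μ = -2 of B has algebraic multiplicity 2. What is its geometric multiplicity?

B + 2I = [[0, -10, 5], [0, -10, 5], [0, -30, 15]].
This matrix has rank 1, so its null space has dimension 3 − 1 = 2.

2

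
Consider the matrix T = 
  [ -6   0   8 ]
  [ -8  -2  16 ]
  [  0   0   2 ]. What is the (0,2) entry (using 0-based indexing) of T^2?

Characteristic polynomial: r^3 + 6r^2 - 4r - 24 = (r - 2)(r + 2)(r + 6), so the eigenvalues are -6, -2, 2.
r=2: eigenvector (1, 2, 1).
r=-2: eigenvector (0, 1, 0).
r=-6: eigenvector (1, 2, 0).
P = [[1, 0, 1], [2, 1, 2], [1, 0, 0]], D = diag(2, -2, -6), P⁻¹ = [[0, 0, 1], [-2, 1, 0], [1, 0, -1]].
T² = P·diag(4, 4, 36)·P⁻¹ = [[36, 0, -32], [64, 4, -64], [0, 0, 4]].
The requested entry is -32.

-32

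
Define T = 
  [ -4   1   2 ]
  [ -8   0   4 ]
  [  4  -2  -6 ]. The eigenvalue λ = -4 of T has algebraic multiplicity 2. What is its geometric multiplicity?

T + 4I = [[0, 1, 2], [-8, 4, 4], [4, -2, -2]].
This matrix has rank 2, so its null space has dimension 3 − 2 = 1.

1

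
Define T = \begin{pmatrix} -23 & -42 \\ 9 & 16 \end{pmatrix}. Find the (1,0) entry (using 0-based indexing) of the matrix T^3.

Characteristic polynomial: s^2 + 7s + 10 = (s + 2)(s + 5), so the eigenvalues are -5, -2.
s=-5: eigenvector (7, -3).
s=-2: eigenvector (-2, 1).
P = [[7, -2], [-3, 1]], D = diag(-5, -2), P⁻¹ = [[1, 2], [3, 7]].
T³ = P·diag(-125, -8)·P⁻¹ = [[-827, -1638], [351, 694]].
The requested entry is 351.

351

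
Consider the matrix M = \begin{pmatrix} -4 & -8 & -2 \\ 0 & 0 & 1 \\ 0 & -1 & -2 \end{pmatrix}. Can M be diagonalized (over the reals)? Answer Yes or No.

Characteristic polynomial: p(λ) = λ^3 + 6λ^2 + 9λ + 4 = (λ + 1)^2(λ + 4).
λ = -1 has algebraic multiplicity 2; rank(M + 1I) = 2, so geometric multiplicity = 1.
Geometric multiplicity < algebraic multiplicity, so M is not diagonalizable.

No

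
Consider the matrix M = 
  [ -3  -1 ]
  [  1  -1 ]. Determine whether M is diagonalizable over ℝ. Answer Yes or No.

No

Characteristic polynomial: p(s) = s^2 + 4s + 4 = (s + 2)^2.
s = -2 has algebraic multiplicity 2; rank(M + 2I) = 1, so geometric multiplicity = 1.
Geometric multiplicity < algebraic multiplicity, so M is not diagonalizable.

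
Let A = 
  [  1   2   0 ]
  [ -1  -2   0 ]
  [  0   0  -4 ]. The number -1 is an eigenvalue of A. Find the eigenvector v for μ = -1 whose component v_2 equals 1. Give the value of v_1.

A + 1I = [[2, 2, 0], [-1, -1, 0], [0, 0, -3]].
Solving (A + 1I)v = 0 gives the eigenspace spanned by (-1, 1, 0).
With v_2 = 1, v = (-1, 1, 0), so v_1 = -1.

-1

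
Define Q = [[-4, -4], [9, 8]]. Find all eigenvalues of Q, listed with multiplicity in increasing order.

Characteristic polynomial: p(t) = t^2 - 4t + 4 = (t - 2)^2.
Roots (with multiplicity): 2, 2.

2, 2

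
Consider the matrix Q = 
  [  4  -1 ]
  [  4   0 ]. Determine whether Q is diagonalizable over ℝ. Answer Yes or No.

Characteristic polynomial: p(s) = s^2 - 4s + 4 = (s - 2)^2.
s = 2 has algebraic multiplicity 2; rank(Q − 2I) = 1, so geometric multiplicity = 1.
Geometric multiplicity < algebraic multiplicity, so Q is not diagonalizable.

No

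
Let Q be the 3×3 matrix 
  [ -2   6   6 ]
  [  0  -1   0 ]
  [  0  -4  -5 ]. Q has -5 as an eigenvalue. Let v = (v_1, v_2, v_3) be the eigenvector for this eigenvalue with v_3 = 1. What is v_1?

-2

Q + 5I = [[3, 6, 6], [0, 4, 0], [0, -4, 0]].
Solving (Q + 5I)v = 0 gives the eigenspace spanned by (-2, 0, 1).
With v_3 = 1, v = (-2, 0, 1), so v_1 = -2.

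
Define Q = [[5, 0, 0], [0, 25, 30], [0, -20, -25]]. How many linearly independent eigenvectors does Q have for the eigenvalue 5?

Q − 5I = [[0, 0, 0], [0, 20, 30], [0, -20, -30]].
This matrix has rank 1, so its null space has dimension 3 − 1 = 2.

2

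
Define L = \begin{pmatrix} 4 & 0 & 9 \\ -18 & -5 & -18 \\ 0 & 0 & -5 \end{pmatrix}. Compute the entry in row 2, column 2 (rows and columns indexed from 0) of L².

25

Characteristic polynomial: λ^3 + 6λ^2 - 15λ - 100 = (λ - 4)(λ + 5)^2, so the eigenvalues are -5, -5, 4.
λ=-5: eigenvector (-3, 7, 3).
λ=4: eigenvector (1, -2, 0).
λ=-5: eigenvector (-1, 2, 1).
P = [[-3, 1, -1], [7, -2, 2], [3, 0, 1]], D = diag(-5, 4, -5), P⁻¹ = [[2, 1, 0], [1, 0, 1], [-6, -3, 1]].
L² = P·diag(25, 16, 25)·P⁻¹ = [[16, 0, -9], [18, 25, 18], [0, 0, 25]].
The requested entry is 25.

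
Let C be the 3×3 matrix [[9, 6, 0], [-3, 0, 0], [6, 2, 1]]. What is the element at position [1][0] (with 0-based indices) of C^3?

Characteristic polynomial: r^3 - 10r^2 + 27r - 18 = (r - 6)(r - 3)(r - 1), so the eigenvalues are 1, 3, 6.
r=6: eigenvector (2, -1, 2).
r=3: eigenvector (1, -1, 2).
r=1: eigenvector (0, 0, 1).
P = [[2, 1, 0], [-1, -1, 0], [2, 2, 1]], D = diag(6, 3, 1), P⁻¹ = [[1, 1, 0], [-1, -2, 0], [0, 2, 1]].
C³ = P·diag(216, 27, 1)·P⁻¹ = [[405, 378, 0], [-189, -162, 0], [378, 326, 1]].
The requested entry is -189.

-189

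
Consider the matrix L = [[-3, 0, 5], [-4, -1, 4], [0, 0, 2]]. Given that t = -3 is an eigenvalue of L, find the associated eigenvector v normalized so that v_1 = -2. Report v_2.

L + 3I = [[0, 0, 5], [-4, 2, 4], [0, 0, 5]].
Solving (L + 3I)v = 0 gives the eigenspace spanned by (-2, -4, 0).
With v_1 = -2, v = (-2, -4, 0), so v_2 = -4.

-4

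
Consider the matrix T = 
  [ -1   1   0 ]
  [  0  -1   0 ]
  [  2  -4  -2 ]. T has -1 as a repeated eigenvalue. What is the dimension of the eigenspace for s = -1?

1

T + 1I = [[0, 1, 0], [0, 0, 0], [2, -4, -1]].
This matrix has rank 2, so its null space has dimension 3 − 2 = 1.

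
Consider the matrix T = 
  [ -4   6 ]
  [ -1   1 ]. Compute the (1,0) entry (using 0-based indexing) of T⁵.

-31

Characteristic polynomial: s^2 + 3s + 2 = (s + 1)(s + 2), so the eigenvalues are -2, -1.
s=-2: eigenvector (-3, -1).
s=-1: eigenvector (-2, -1).
P = [[-3, -2], [-1, -1]], D = diag(-2, -1), P⁻¹ = [[-1, 2], [1, -3]].
T⁵ = P·diag(-32, -1)·P⁻¹ = [[-94, 186], [-31, 61]].
The requested entry is -31.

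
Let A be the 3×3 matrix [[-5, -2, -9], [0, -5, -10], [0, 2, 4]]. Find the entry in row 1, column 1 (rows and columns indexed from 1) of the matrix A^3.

-125

Characteristic polynomial: μ^3 + 6μ^2 + 5μ = μ(μ + 1)(μ + 5), so the eigenvalues are -5, -1, 0.
μ=-5: eigenvector (1, 0, 0).
μ=0: eigenvector (-1, -2, 1).
μ=-1: eigenvector (2, 5, -2).
P = [[1, -1, 2], [0, -2, 5], [0, 1, -2]], D = diag(-5, 0, -1), P⁻¹ = [[1, 0, 1], [0, 2, 5], [0, 1, 2]].
A³ = P·diag(-125, 0, -1)·P⁻¹ = [[-125, -2, -129], [0, -5, -10], [0, 2, 4]].
The requested entry is -125.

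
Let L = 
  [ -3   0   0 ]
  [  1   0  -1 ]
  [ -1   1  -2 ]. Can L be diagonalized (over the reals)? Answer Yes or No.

Characteristic polynomial: p(μ) = μ^3 + 5μ^2 + 7μ + 3 = (μ + 1)^2(μ + 3).
μ = -1 has algebraic multiplicity 2; rank(L + 1I) = 2, so geometric multiplicity = 1.
Geometric multiplicity < algebraic multiplicity, so L is not diagonalizable.

No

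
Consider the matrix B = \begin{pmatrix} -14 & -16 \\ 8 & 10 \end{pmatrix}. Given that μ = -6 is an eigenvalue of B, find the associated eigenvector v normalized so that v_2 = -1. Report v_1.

2

B + 6I = [[-8, -16], [8, 16]].
Solving (B + 6I)v = 0 gives the eigenspace spanned by (2, -1).
With v_2 = -1, v = (2, -1), so v_1 = 2.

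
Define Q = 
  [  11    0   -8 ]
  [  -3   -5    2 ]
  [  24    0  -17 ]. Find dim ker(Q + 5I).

Q + 5I = [[16, 0, -8], [-3, 0, 2], [24, 0, -12]].
This matrix has rank 2, so its null space has dimension 3 − 2 = 1.

1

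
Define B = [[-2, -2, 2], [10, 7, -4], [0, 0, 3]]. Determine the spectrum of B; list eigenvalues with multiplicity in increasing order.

Characteristic polynomial: p(s) = s^3 - 8s^2 + 21s - 18 = (s - 3)^2(s - 2).
Roots (with multiplicity): 2, 3, 3.

2, 3, 3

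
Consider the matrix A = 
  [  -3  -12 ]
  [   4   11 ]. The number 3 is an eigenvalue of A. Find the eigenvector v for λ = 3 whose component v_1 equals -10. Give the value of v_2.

A − 3I = [[-6, -12], [4, 8]].
Solving (A − 3I)v = 0 gives the eigenspace spanned by (-10, 5).
With v_1 = -10, v = (-10, 5), so v_2 = 5.

5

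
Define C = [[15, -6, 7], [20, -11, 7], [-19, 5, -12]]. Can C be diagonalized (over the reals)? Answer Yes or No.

Characteristic polynomial: p(λ) = λ^3 + 8λ^2 + 5λ - 50 = (λ - 2)(λ + 5)^2.
λ = -5 has algebraic multiplicity 2; rank(C + 5I) = 2, so geometric multiplicity = 1.
Geometric multiplicity < algebraic multiplicity, so C is not diagonalizable.

No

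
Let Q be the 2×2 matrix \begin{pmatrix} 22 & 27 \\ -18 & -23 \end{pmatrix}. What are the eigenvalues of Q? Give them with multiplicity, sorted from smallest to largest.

Characteristic polynomial: p(r) = r^2 + r - 20 = (r - 4)(r + 5).
Roots (with multiplicity): -5, 4.

-5, 4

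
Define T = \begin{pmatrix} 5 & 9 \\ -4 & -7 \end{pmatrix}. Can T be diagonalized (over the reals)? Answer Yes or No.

Characteristic polynomial: p(μ) = μ^2 + 2μ + 1 = (μ + 1)^2.
μ = -1 has algebraic multiplicity 2; rank(T + 1I) = 1, so geometric multiplicity = 1.
Geometric multiplicity < algebraic multiplicity, so T is not diagonalizable.

No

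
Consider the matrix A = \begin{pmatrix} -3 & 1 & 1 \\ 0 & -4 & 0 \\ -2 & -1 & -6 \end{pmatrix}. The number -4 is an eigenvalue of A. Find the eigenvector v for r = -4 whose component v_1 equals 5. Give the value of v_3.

-5

A + 4I = [[1, 1, 1], [0, 0, 0], [-2, -1, -2]].
Solving (A + 4I)v = 0 gives the eigenspace spanned by (5, 0, -5).
With v_1 = 5, v = (5, 0, -5), so v_3 = -5.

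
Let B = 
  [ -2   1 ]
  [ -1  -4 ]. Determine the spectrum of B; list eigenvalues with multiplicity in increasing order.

-3, -3

Characteristic polynomial: p(s) = s^2 + 6s + 9 = (s + 3)^2.
Roots (with multiplicity): -3, -3.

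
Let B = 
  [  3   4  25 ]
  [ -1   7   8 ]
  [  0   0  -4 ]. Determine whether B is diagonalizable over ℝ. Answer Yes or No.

No

Characteristic polynomial: p(λ) = λ^3 - 6λ^2 - 15λ + 100 = (λ - 5)^2(λ + 4).
λ = 5 has algebraic multiplicity 2; rank(B − 5I) = 2, so geometric multiplicity = 1.
Geometric multiplicity < algebraic multiplicity, so B is not diagonalizable.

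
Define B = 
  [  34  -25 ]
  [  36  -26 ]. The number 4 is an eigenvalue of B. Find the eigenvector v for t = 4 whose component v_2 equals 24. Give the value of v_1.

B − 4I = [[30, -25], [36, -30]].
Solving (B − 4I)v = 0 gives the eigenspace spanned by (20, 24).
With v_2 = 24, v = (20, 24), so v_1 = 20.

20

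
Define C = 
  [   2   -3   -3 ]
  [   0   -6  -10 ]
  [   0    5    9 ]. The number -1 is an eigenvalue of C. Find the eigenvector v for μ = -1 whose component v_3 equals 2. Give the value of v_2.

-4

C + 1I = [[3, -3, -3], [0, -5, -10], [0, 5, 10]].
Solving (C + 1I)v = 0 gives the eigenspace spanned by (-2, -4, 2).
With v_3 = 2, v = (-2, -4, 2), so v_2 = -4.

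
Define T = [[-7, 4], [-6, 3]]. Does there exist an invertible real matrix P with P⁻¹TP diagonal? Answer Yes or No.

Characteristic polynomial: p(λ) = λ^2 + 4λ + 3 = (λ + 1)(λ + 3).
All 2 eigenvalues are distinct, so T is diagonalizable.

Yes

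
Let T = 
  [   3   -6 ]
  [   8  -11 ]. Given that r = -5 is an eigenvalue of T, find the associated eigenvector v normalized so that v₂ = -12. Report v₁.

-9

T + 5I = [[8, -6], [8, -6]].
Solving (T + 5I)v = 0 gives the eigenspace spanned by (-9, -12).
With v₂ = -12, v = (-9, -12), so v₁ = -9.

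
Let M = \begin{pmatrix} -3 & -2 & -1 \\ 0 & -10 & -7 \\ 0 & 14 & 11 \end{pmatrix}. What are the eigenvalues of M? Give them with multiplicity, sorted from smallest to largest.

-3, -3, 4

Characteristic polynomial: p(μ) = μ^3 + 2μ^2 - 15μ - 36 = (μ - 4)(μ + 3)^2.
Roots (with multiplicity): -3, -3, 4.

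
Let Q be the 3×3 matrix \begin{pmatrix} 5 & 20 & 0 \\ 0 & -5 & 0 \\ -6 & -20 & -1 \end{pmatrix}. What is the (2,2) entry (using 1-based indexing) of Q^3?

-125

Characteristic polynomial: s^3 + s^2 - 25s - 25 = (s - 5)(s + 1)(s + 5), so the eigenvalues are -5, -1, 5.
s=5: eigenvector (1, 0, -1).
s=-5: eigenvector (-2, 1, 2).
s=-1: eigenvector (0, 0, 1).
P = [[1, -2, 0], [0, 1, 0], [-1, 2, 1]], D = diag(5, -5, -1), P⁻¹ = [[1, 2, 0], [0, 1, 0], [1, 0, 1]].
Q³ = P·diag(125, -125, -1)·P⁻¹ = [[125, 500, 0], [0, -125, 0], [-126, -500, -1]].
The requested entry is -125.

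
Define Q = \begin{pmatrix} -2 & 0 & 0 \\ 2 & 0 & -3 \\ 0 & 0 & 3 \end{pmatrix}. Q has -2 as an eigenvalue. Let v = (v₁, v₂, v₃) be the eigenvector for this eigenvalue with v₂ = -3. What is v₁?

Q + 2I = [[0, 0, 0], [2, 2, -3], [0, 0, 5]].
Solving (Q + 2I)v = 0 gives the eigenspace spanned by (3, -3, 0).
With v₂ = -3, v = (3, -3, 0), so v₁ = 3.

3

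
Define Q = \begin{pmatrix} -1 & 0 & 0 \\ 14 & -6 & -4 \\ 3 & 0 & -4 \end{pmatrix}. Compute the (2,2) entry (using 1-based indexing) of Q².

36

Characteristic polynomial: r^3 + 11r^2 + 34r + 24 = (r + 1)(r + 4)(r + 6), so the eigenvalues are -6, -4, -1.
r=-1: eigenvector (1, 2, 1).
r=-6: eigenvector (0, 1, 0).
r=-4: eigenvector (0, -2, 1).
P = [[1, 0, 0], [2, 1, -2], [1, 0, 1]], D = diag(-1, -6, -4), P⁻¹ = [[1, 0, 0], [-4, 1, 2], [-1, 0, 1]].
Q² = P·diag(1, 36, 16)·P⁻¹ = [[1, 0, 0], [-110, 36, 40], [-15, 0, 16]].
The requested entry is 36.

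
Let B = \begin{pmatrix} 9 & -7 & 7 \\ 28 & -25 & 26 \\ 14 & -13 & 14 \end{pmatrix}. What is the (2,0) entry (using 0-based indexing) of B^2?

Characteristic polynomial: λ^3 + 2λ^2 - 13λ + 10 = (λ - 2)(λ - 1)(λ + 5), so the eigenvalues are -5, 1, 2.
λ=-5: eigenvector (1, 4, 2).
λ=2: eigenvector (1, 2, 1).
λ=1: eigenvector (0, 1, 1).
P = [[1, 1, 0], [4, 2, 1], [2, 1, 1]], D = diag(-5, 2, 1), P⁻¹ = [[-1, 1, -1], [2, -1, 1], [0, -1, 2]].
B² = P·diag(25, 4, 1)·P⁻¹ = [[-17, 21, -21], [-84, 91, -90], [-42, 45, -44]].
The requested entry is -42.

-42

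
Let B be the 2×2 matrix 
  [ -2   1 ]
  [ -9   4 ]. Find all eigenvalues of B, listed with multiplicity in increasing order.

Characteristic polynomial: p(t) = t^2 - 2t + 1 = (t - 1)^2.
Roots (with multiplicity): 1, 1.

1, 1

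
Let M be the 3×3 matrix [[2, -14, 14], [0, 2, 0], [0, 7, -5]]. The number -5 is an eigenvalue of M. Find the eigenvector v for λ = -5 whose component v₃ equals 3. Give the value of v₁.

M + 5I = [[7, -14, 14], [0, 7, 0], [0, 7, 0]].
Solving (M + 5I)v = 0 gives the eigenspace spanned by (-6, 0, 3).
With v₃ = 3, v = (-6, 0, 3), so v₁ = -6.

-6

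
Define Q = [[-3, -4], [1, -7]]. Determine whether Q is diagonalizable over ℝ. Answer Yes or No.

No

Characteristic polynomial: p(s) = s^2 + 10s + 25 = (s + 5)^2.
s = -5 has algebraic multiplicity 2; rank(Q + 5I) = 1, so geometric multiplicity = 1.
Geometric multiplicity < algebraic multiplicity, so Q is not diagonalizable.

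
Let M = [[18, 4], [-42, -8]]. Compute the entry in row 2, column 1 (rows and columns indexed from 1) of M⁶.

-893760

Characteristic polynomial: μ^2 - 10μ + 24 = (μ - 6)(μ - 4), so the eigenvalues are 4, 6.
μ=6: eigenvector (1, -3).
μ=4: eigenvector (-2, 7).
P = [[1, -2], [-3, 7]], D = diag(6, 4), P⁻¹ = [[7, 2], [3, 1]].
M⁶ = P·diag(46656, 4096)·P⁻¹ = [[302016, 85120], [-893760, -251264]].
The requested entry is -893760.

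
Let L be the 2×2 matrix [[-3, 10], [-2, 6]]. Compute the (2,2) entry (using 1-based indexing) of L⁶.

Characteristic polynomial: r^2 - 3r + 2 = (r - 2)(r - 1), so the eigenvalues are 1, 2.
r=2: eigenvector (2, 1).
r=1: eigenvector (-5, -2).
P = [[2, -5], [1, -2]], D = diag(2, 1), P⁻¹ = [[-2, 5], [-1, 2]].
L⁶ = P·diag(64, 1)·P⁻¹ = [[-251, 630], [-126, 316]].
The requested entry is 316.

316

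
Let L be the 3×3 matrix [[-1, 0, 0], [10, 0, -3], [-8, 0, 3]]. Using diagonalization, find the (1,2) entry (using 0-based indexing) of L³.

-27

Characteristic polynomial: λ^3 - 2λ^2 - 3λ = λ(λ - 3)(λ + 1), so the eigenvalues are -1, 0, 3.
λ=-1: eigenvector (1, -4, 2).
λ=0: eigenvector (0, 1, 0).
λ=3: eigenvector (0, -1, 1).
P = [[1, 0, 0], [-4, 1, -1], [2, 0, 1]], D = diag(-1, 0, 3), P⁻¹ = [[1, 0, 0], [2, 1, 1], [-2, 0, 1]].
L³ = P·diag(-1, 0, 27)·P⁻¹ = [[-1, 0, 0], [58, 0, -27], [-56, 0, 27]].
The requested entry is -27.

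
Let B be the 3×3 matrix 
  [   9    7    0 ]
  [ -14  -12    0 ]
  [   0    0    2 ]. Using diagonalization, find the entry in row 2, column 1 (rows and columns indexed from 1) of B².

Characteristic polynomial: λ^3 + λ^2 - 16λ + 20 = (λ - 2)^2(λ + 5), so the eigenvalues are -5, 2, 2.
λ=2: eigenvector (1, -1, 0).
λ=2: eigenvector (0, 0, 1).
λ=-5: eigenvector (-1, 2, 0).
P = [[1, 0, -1], [-1, 0, 2], [0, 1, 0]], D = diag(2, 2, -5), P⁻¹ = [[2, 1, 0], [0, 0, 1], [1, 1, 0]].
B² = P·diag(4, 4, 25)·P⁻¹ = [[-17, -21, 0], [42, 46, 0], [0, 0, 4]].
The requested entry is 42.

42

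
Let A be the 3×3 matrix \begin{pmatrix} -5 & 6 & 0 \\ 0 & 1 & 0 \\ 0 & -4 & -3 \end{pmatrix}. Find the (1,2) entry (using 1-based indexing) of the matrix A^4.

-624

Characteristic polynomial: μ^3 + 7μ^2 + 7μ - 15 = (μ - 1)(μ + 3)(μ + 5), so the eigenvalues are -5, -3, 1.
μ=-5: eigenvector (1, 0, 0).
μ=1: eigenvector (1, 1, -1).
μ=-3: eigenvector (0, 0, 1).
P = [[1, 1, 0], [0, 1, 0], [0, -1, 1]], D = diag(-5, 1, -3), P⁻¹ = [[1, -1, 0], [0, 1, 0], [0, 1, 1]].
A⁴ = P·diag(625, 1, 81)·P⁻¹ = [[625, -624, 0], [0, 1, 0], [0, 80, 81]].
The requested entry is -624.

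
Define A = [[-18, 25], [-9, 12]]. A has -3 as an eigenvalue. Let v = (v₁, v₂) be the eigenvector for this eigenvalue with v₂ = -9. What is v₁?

A + 3I = [[-15, 25], [-9, 15]].
Solving (A + 3I)v = 0 gives the eigenspace spanned by (-15, -9).
With v₂ = -9, v = (-15, -9), so v₁ = -15.

-15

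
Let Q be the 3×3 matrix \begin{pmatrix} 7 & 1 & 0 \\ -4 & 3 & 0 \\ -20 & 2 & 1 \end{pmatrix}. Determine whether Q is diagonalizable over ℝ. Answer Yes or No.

Characteristic polynomial: p(s) = s^3 - 11s^2 + 35s - 25 = (s - 5)^2(s - 1).
s = 5 has algebraic multiplicity 2; rank(Q − 5I) = 2, so geometric multiplicity = 1.
Geometric multiplicity < algebraic multiplicity, so Q is not diagonalizable.

No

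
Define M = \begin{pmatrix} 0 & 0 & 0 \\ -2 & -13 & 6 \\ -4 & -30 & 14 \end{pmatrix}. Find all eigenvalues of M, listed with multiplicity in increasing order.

-1, 0, 2

Characteristic polynomial: p(t) = t^3 - t^2 - 2t = t(t - 2)(t + 1).
Roots (with multiplicity): -1, 0, 2.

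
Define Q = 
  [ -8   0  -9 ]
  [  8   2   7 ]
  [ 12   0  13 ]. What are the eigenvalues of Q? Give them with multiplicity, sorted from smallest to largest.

Characteristic polynomial: p(t) = t^3 - 7t^2 + 14t - 8 = (t - 4)(t - 2)(t - 1).
Roots (with multiplicity): 1, 2, 4.

1, 2, 4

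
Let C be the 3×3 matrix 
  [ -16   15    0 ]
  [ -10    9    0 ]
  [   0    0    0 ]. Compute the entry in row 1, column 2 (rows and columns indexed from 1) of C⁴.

-3885

Characteristic polynomial: t^3 + 7t^2 + 6t = t(t + 1)(t + 6), so the eigenvalues are -6, -1, 0.
t=0: eigenvector (0, 0, 1).
t=-1: eigenvector (1, 1, 0).
t=-6: eigenvector (3, 2, 0).
P = [[0, 1, 3], [0, 1, 2], [1, 0, 0]], D = diag(0, -1, -6), P⁻¹ = [[0, 0, 1], [-2, 3, 0], [1, -1, 0]].
C⁴ = P·diag(0, 1, 1296)·P⁻¹ = [[3886, -3885, 0], [2590, -2589, 0], [0, 0, 0]].
The requested entry is -3885.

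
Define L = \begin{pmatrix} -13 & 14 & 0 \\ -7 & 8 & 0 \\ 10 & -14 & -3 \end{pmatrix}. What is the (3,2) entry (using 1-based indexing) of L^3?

Characteristic polynomial: r^3 + 8r^2 + 9r - 18 = (r - 1)(r + 3)(r + 6), so the eigenvalues are -6, -3, 1.
r=1: eigenvector (1, 1, -1).
r=-6: eigenvector (-2, -1, 2).
r=-3: eigenvector (0, 0, 1).
P = [[1, -2, 0], [1, -1, 0], [-1, 2, 1]], D = diag(1, -6, -3), P⁻¹ = [[-1, 2, 0], [-1, 1, 0], [1, 0, 1]].
L³ = P·diag(1, -216, -27)·P⁻¹ = [[-433, 434, 0], [-217, 218, 0], [406, -434, -27]].
The requested entry is -434.

-434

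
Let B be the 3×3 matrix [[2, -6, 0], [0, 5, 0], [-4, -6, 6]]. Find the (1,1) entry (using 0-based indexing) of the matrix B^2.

Characteristic polynomial: λ^3 - 13λ^2 + 52λ - 60 = (λ - 6)(λ - 5)(λ - 2), so the eigenvalues are 2, 5, 6.
λ=2: eigenvector (1, 0, 1).
λ=5: eigenvector (-2, 1, -2).
λ=6: eigenvector (0, 0, 1).
P = [[1, -2, 0], [0, 1, 0], [1, -2, 1]], D = diag(2, 5, 6), P⁻¹ = [[1, 2, 0], [0, 1, 0], [-1, 0, 1]].
B² = P·diag(4, 25, 36)·P⁻¹ = [[4, -42, 0], [0, 25, 0], [-32, -42, 36]].
The requested entry is 25.

25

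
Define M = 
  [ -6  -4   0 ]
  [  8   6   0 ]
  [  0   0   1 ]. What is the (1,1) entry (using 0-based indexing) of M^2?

Characteristic polynomial: λ^3 - λ^2 - 4λ + 4 = (λ - 2)(λ - 1)(λ + 2), so the eigenvalues are -2, 1, 2.
λ=2: eigenvector (-1, 2, 0).
λ=-2: eigenvector (1, -1, 0).
λ=1: eigenvector (0, 0, 1).
P = [[-1, 1, 0], [2, -1, 0], [0, 0, 1]], D = diag(2, -2, 1), P⁻¹ = [[1, 1, 0], [2, 1, 0], [0, 0, 1]].
M² = P·diag(4, 4, 1)·P⁻¹ = [[4, 0, 0], [0, 4, 0], [0, 0, 1]].
The requested entry is 4.

4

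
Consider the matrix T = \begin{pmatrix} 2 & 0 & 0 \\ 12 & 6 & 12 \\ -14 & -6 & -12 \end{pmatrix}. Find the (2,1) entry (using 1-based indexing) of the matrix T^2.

-72

Characteristic polynomial: λ^3 + 4λ^2 - 12λ = λ(λ - 2)(λ + 6), so the eigenvalues are -6, 0, 2.
λ=2: eigenvector (1, 0, -1).
λ=0: eigenvector (0, 2, -1).
λ=-6: eigenvector (0, -1, 1).
P = [[1, 0, 0], [0, 2, -1], [-1, -1, 1]], D = diag(2, 0, -6), P⁻¹ = [[1, 0, 0], [1, 1, 1], [2, 1, 2]].
T² = P·diag(4, 0, 36)·P⁻¹ = [[4, 0, 0], [-72, -36, -72], [68, 36, 72]].
The requested entry is -72.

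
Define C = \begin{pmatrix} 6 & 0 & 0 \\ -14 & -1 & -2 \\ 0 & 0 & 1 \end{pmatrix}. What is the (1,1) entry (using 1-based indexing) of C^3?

216

Characteristic polynomial: λ^3 - 6λ^2 - λ + 6 = (λ - 6)(λ - 1)(λ + 1), so the eigenvalues are -1, 1, 6.
λ=1: eigenvector (0, -1, 1).
λ=-1: eigenvector (0, 1, 0).
λ=6: eigenvector (1, -2, 0).
P = [[0, 0, 1], [-1, 1, -2], [1, 0, 0]], D = diag(1, -1, 6), P⁻¹ = [[0, 0, 1], [2, 1, 1], [1, 0, 0]].
C³ = P·diag(1, -1, 216)·P⁻¹ = [[216, 0, 0], [-434, -1, -2], [0, 0, 1]].
The requested entry is 216.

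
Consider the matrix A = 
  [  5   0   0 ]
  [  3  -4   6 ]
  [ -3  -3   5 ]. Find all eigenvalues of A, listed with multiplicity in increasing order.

Characteristic polynomial: p(λ) = λ^3 - 6λ^2 + 3λ + 10 = (λ - 5)(λ - 2)(λ + 1).
Roots (with multiplicity): -1, 2, 5.

-1, 2, 5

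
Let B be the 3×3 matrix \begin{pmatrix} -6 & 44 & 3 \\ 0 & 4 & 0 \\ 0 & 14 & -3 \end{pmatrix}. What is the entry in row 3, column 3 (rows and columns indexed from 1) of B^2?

Characteristic polynomial: t^3 + 5t^2 - 18t - 72 = (t - 4)(t + 3)(t + 6), so the eigenvalues are -6, -3, 4.
t=-6: eigenvector (1, 0, 0).
t=-3: eigenvector (1, 0, 1).
t=4: eigenvector (5, 1, 2).
P = [[1, 1, 5], [0, 0, 1], [0, 1, 2]], D = diag(-6, -3, 4), P⁻¹ = [[1, -3, -1], [0, -2, 1], [0, 1, 0]].
B² = P·diag(36, 9, 16)·P⁻¹ = [[36, -46, -27], [0, 16, 0], [0, 14, 9]].
The requested entry is 9.

9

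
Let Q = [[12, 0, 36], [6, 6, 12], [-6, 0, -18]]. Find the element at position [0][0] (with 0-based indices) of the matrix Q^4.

Characteristic polynomial: μ^3 - 36μ = μ(μ - 6)(μ + 6), so the eigenvalues are -6, 0, 6.
μ=6: eigenvector (0, 1, 0).
μ=0: eigenvector (3, -1, -1).
μ=-6: eigenvector (-2, 0, 1).
P = [[0, 3, -2], [1, -1, 0], [0, -1, 1]], D = diag(6, 0, -6), P⁻¹ = [[1, 1, 2], [1, 0, 2], [1, 0, 3]].
Q⁴ = P·diag(1296, 0, 1296)·P⁻¹ = [[-2592, 0, -7776], [1296, 1296, 2592], [1296, 0, 3888]].
The requested entry is -2592.

-2592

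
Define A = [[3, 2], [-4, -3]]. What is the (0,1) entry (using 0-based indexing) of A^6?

Characteristic polynomial: s^2 - 1 = (s - 1)(s + 1), so the eigenvalues are -1, 1.
s=-1: eigenvector (-1, 2).
s=1: eigenvector (1, -1).
P = [[-1, 1], [2, -1]], D = diag(-1, 1), P⁻¹ = [[1, 1], [2, 1]].
A⁶ = P·diag(1, 1)·P⁻¹ = [[1, 0], [0, 1]].
The requested entry is 0.

0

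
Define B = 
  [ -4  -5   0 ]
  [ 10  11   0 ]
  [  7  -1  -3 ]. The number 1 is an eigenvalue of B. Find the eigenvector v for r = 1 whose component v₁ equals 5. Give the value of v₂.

B − 1I = [[-5, -5, 0], [10, 10, 0], [7, -1, -4]].
Solving (B − 1I)v = 0 gives the eigenspace spanned by (5, -5, 10).
With v₁ = 5, v = (5, -5, 10), so v₂ = -5.

-5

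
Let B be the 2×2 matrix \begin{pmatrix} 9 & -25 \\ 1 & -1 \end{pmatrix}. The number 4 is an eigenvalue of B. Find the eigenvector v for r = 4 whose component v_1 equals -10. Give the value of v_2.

-2

B − 4I = [[5, -25], [1, -5]].
Solving (B − 4I)v = 0 gives the eigenspace spanned by (-10, -2).
With v_1 = -10, v = (-10, -2), so v_2 = -2.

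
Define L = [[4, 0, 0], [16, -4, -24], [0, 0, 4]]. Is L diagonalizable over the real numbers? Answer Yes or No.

Characteristic polynomial: p(λ) = λ^3 - 4λ^2 - 16λ + 64 = (λ - 4)^2(λ + 4).
λ = 4 has algebraic multiplicity 2; rank(L − 4I) = 1, so geometric multiplicity = 2.
Every eigenvalue has geometric = algebraic multiplicity, so L is diagonalizable.

Yes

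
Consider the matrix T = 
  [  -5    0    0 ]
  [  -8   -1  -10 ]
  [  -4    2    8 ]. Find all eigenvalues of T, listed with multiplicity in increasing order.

Characteristic polynomial: p(λ) = λ^3 - 2λ^2 - 23λ + 60 = (λ - 4)(λ - 3)(λ + 5).
Roots (with multiplicity): -5, 3, 4.

-5, 3, 4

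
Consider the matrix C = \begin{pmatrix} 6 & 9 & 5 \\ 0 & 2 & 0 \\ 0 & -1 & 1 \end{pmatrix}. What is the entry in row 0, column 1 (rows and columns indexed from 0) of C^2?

67

Characteristic polynomial: λ^3 - 9λ^2 + 20λ - 12 = (λ - 6)(λ - 2)(λ - 1), so the eigenvalues are 1, 2, 6.
λ=1: eigenvector (-1, 0, 1).
λ=2: eigenvector (-1, 1, -1).
λ=6: eigenvector (1, 0, 0).
P = [[-1, -1, 1], [0, 1, 0], [1, -1, 0]], D = diag(1, 2, 6), P⁻¹ = [[0, 1, 1], [0, 1, 0], [1, 2, 1]].
C² = P·diag(1, 4, 36)·P⁻¹ = [[36, 67, 35], [0, 4, 0], [0, -3, 1]].
The requested entry is 67.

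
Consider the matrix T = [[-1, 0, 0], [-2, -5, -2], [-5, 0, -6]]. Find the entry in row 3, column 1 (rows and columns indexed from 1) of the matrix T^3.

Characteristic polynomial: r^3 + 12r^2 + 41r + 30 = (r + 1)(r + 5)(r + 6), so the eigenvalues are -6, -5, -1.
r=-1: eigenvector (1, 0, -1).
r=-5: eigenvector (0, 1, 0).
r=-6: eigenvector (0, 2, 1).
P = [[1, 0, 0], [0, 1, 2], [-1, 0, 1]], D = diag(-1, -5, -6), P⁻¹ = [[1, 0, 0], [-2, 1, -2], [1, 0, 1]].
T³ = P·diag(-1, -125, -216)·P⁻¹ = [[-1, 0, 0], [-182, -125, -182], [-215, 0, -216]].
The requested entry is -215.

-215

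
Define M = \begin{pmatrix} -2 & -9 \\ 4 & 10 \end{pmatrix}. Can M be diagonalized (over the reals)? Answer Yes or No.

Characteristic polynomial: p(μ) = μ^2 - 8μ + 16 = (μ - 4)^2.
μ = 4 has algebraic multiplicity 2; rank(M − 4I) = 1, so geometric multiplicity = 1.
Geometric multiplicity < algebraic multiplicity, so M is not diagonalizable.

No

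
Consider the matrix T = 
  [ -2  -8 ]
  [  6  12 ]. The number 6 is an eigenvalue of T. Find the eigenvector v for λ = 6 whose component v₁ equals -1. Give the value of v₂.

T − 6I = [[-8, -8], [6, 6]].
Solving (T − 6I)v = 0 gives the eigenspace spanned by (-1, 1).
With v₁ = -1, v = (-1, 1), so v₂ = 1.

1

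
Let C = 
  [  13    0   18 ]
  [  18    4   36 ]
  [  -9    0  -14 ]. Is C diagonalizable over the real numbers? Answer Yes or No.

Yes

Characteristic polynomial: p(μ) = μ^3 - 3μ^2 - 24μ + 80 = (μ - 4)^2(μ + 5).
μ = 4 has algebraic multiplicity 2; rank(C − 4I) = 1, so geometric multiplicity = 2.
Every eigenvalue has geometric = algebraic multiplicity, so C is diagonalizable.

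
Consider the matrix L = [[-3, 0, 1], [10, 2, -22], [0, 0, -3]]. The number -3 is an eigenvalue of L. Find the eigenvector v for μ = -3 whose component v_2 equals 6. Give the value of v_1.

L + 3I = [[0, 0, 1], [10, 5, -22], [0, 0, 0]].
Solving (L + 3I)v = 0 gives the eigenspace spanned by (-3, 6, 0).
With v_2 = 6, v = (-3, 6, 0), so v_1 = -3.

-3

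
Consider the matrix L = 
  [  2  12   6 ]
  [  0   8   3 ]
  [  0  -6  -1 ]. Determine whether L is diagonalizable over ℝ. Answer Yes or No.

Yes

Characteristic polynomial: p(λ) = λ^3 - 9λ^2 + 24λ - 20 = (λ - 5)(λ - 2)^2.
λ = 2 has algebraic multiplicity 2; rank(L − 2I) = 1, so geometric multiplicity = 2.
Every eigenvalue has geometric = algebraic multiplicity, so L is diagonalizable.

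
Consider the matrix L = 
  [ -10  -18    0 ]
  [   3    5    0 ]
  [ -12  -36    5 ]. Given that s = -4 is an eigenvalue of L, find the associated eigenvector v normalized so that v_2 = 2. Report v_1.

L + 4I = [[-6, -18, 0], [3, 9, 0], [-12, -36, 9]].
Solving (L + 4I)v = 0 gives the eigenspace spanned by (-6, 2, 0).
With v_2 = 2, v = (-6, 2, 0), so v_1 = -6.

-6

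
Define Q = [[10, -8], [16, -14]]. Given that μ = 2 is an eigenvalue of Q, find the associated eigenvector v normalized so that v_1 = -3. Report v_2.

-3

Q − 2I = [[8, -8], [16, -16]].
Solving (Q − 2I)v = 0 gives the eigenspace spanned by (-3, -3).
With v_1 = -3, v = (-3, -3), so v_2 = -3.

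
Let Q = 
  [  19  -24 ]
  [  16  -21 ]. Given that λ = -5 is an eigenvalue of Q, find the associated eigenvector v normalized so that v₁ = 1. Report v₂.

Q + 5I = [[24, -24], [16, -16]].
Solving (Q + 5I)v = 0 gives the eigenspace spanned by (1, 1).
With v₁ = 1, v = (1, 1), so v₂ = 1.

1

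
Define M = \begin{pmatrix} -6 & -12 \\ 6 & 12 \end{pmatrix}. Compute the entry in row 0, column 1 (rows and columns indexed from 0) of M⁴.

-2592

Characteristic polynomial: t^2 - 6t = t(t - 6), so the eigenvalues are 0, 6.
t=0: eigenvector (2, -1).
t=6: eigenvector (1, -1).
P = [[2, 1], [-1, -1]], D = diag(0, 6), P⁻¹ = [[1, 1], [-1, -2]].
M⁴ = P·diag(0, 1296)·P⁻¹ = [[-1296, -2592], [1296, 2592]].
The requested entry is -2592.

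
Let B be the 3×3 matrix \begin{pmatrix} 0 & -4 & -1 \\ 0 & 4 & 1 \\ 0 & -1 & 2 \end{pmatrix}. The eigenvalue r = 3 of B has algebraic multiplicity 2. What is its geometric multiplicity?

1

B − 3I = [[-3, -4, -1], [0, 1, 1], [0, -1, -1]].
This matrix has rank 2, so its null space has dimension 3 − 2 = 1.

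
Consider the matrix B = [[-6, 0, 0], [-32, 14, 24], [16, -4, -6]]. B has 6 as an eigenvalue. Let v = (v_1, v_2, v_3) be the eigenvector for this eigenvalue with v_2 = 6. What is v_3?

-2

B − 6I = [[-12, 0, 0], [-32, 8, 24], [16, -4, -12]].
Solving (B − 6I)v = 0 gives the eigenspace spanned by (0, 6, -2).
With v_2 = 6, v = (0, 6, -2), so v_3 = -2.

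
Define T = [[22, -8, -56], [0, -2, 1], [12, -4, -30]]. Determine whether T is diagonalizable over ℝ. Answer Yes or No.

No

Characteristic polynomial: p(r) = r^3 + 10r^2 + 32r + 32 = (r + 2)(r + 4)^2.
r = -4 has algebraic multiplicity 2; rank(T + 4I) = 2, so geometric multiplicity = 1.
Geometric multiplicity < algebraic multiplicity, so T is not diagonalizable.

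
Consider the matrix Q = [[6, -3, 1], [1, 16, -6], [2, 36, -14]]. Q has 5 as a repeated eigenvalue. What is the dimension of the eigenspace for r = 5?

Q − 5I = [[1, -3, 1], [1, 11, -6], [2, 36, -19]].
This matrix has rank 2, so its null space has dimension 3 − 2 = 1.

1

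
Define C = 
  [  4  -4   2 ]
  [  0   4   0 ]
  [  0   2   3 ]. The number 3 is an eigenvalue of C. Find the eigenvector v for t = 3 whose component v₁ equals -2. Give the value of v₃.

1

C − 3I = [[1, -4, 2], [0, 1, 0], [0, 2, 0]].
Solving (C − 3I)v = 0 gives the eigenspace spanned by (-2, 0, 1).
With v₁ = -2, v = (-2, 0, 1), so v₃ = 1.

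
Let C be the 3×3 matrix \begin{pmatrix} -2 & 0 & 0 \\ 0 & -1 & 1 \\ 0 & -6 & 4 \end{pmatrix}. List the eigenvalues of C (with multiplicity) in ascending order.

Characteristic polynomial: p(t) = t^3 - t^2 - 4t + 4 = (t - 2)(t - 1)(t + 2).
Roots (with multiplicity): -2, 1, 2.

-2, 1, 2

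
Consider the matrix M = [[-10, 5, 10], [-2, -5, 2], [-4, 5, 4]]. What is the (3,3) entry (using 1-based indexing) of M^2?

-14

Characteristic polynomial: r^3 + 11r^2 + 30r = r(r + 5)(r + 6), so the eigenvalues are -6, -5, 0.
r=0: eigenvector (1, 0, 1).
r=-5: eigenvector (-1, 1, -1).
r=-6: eigenvector (0, -2, 1).
P = [[1, -1, 0], [0, 1, -2], [1, -1, 1]], D = diag(0, -5, -6), P⁻¹ = [[-1, 1, 2], [-2, 1, 2], [-1, 0, 1]].
M² = P·diag(0, 25, 36)·P⁻¹ = [[50, -25, -50], [22, 25, -22], [14, -25, -14]].
The requested entry is -14.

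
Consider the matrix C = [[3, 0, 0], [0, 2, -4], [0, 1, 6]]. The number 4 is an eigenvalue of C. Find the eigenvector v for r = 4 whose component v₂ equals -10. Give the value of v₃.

5

C − 4I = [[-1, 0, 0], [0, -2, -4], [0, 1, 2]].
Solving (C − 4I)v = 0 gives the eigenspace spanned by (0, -10, 5).
With v₂ = -10, v = (0, -10, 5), so v₃ = 5.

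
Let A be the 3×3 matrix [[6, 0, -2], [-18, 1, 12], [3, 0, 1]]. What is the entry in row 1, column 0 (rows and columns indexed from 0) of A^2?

Characteristic polynomial: r^3 - 8r^2 + 19r - 12 = (r - 4)(r - 3)(r - 1), so the eigenvalues are 1, 3, 4.
r=4: eigenvector (1, -2, 1).
r=1: eigenvector (0, 1, 0).
r=3: eigenvector (2, 0, 3).
P = [[1, 0, 2], [-2, 1, 0], [1, 0, 3]], D = diag(4, 1, 3), P⁻¹ = [[3, 0, -2], [6, 1, -4], [-1, 0, 1]].
A² = P·diag(16, 1, 9)·P⁻¹ = [[30, 0, -14], [-90, 1, 60], [21, 0, -5]].
The requested entry is -90.

-90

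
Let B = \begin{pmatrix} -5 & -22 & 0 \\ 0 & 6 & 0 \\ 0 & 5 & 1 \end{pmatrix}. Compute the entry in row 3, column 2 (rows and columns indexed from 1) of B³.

Characteristic polynomial: t^3 - 2t^2 - 29t + 30 = (t - 6)(t - 1)(t + 5), so the eigenvalues are -5, 1, 6.
t=-5: eigenvector (1, 0, 0).
t=6: eigenvector (-2, 1, 1).
t=1: eigenvector (0, 0, 1).
P = [[1, -2, 0], [0, 1, 0], [0, 1, 1]], D = diag(-5, 6, 1), P⁻¹ = [[1, 2, 0], [0, 1, 0], [0, -1, 1]].
B³ = P·diag(-125, 216, 1)·P⁻¹ = [[-125, -682, 0], [0, 216, 0], [0, 215, 1]].
The requested entry is 215.

215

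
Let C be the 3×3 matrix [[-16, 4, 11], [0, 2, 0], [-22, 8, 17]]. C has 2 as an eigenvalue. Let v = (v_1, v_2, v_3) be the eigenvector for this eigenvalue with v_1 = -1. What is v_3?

C − 2I = [[-18, 4, 11], [0, 0, 0], [-22, 8, 15]].
Solving (C − 2I)v = 0 gives the eigenspace spanned by (-1, 1, -2).
With v_1 = -1, v = (-1, 1, -2), so v_3 = -2.

-2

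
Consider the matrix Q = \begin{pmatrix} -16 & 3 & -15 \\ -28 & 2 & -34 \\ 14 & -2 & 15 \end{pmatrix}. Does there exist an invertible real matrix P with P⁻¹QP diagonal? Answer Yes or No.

Characteristic polynomial: p(μ) = μ^3 - μ^2 - 16μ - 20 = (μ - 5)(μ + 2)^2.
μ = -2 has algebraic multiplicity 2; rank(Q + 2I) = 2, so geometric multiplicity = 1.
Geometric multiplicity < algebraic multiplicity, so Q is not diagonalizable.

No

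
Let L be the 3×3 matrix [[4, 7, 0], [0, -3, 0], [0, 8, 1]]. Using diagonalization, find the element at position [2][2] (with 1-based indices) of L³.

-27

Characteristic polynomial: μ^3 - 2μ^2 - 11μ + 12 = (μ - 4)(μ - 1)(μ + 3), so the eigenvalues are -3, 1, 4.
μ=1: eigenvector (0, 0, 1).
μ=-3: eigenvector (-1, 1, -2).
μ=4: eigenvector (1, 0, 0).
P = [[0, -1, 1], [0, 1, 0], [1, -2, 0]], D = diag(1, -3, 4), P⁻¹ = [[0, 2, 1], [0, 1, 0], [1, 1, 0]].
L³ = P·diag(1, -27, 64)·P⁻¹ = [[64, 91, 0], [0, -27, 0], [0, 56, 1]].
The requested entry is -27.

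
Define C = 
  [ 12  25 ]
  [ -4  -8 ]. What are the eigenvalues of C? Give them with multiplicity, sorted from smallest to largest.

Characteristic polynomial: p(s) = s^2 - 4s + 4 = (s - 2)^2.
Roots (with multiplicity): 2, 2.

2, 2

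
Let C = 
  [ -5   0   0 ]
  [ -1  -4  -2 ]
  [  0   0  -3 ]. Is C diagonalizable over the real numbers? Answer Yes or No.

Characteristic polynomial: p(μ) = μ^3 + 12μ^2 + 47μ + 60 = (μ + 3)(μ + 4)(μ + 5).
All 3 eigenvalues are distinct, so C is diagonalizable.

Yes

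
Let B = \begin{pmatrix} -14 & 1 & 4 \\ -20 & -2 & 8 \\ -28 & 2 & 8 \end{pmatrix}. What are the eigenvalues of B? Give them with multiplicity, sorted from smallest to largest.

-4, -4, 0

Characteristic polynomial: p(r) = r^3 + 8r^2 + 16r = r(r + 4)^2.
Roots (with multiplicity): -4, -4, 0.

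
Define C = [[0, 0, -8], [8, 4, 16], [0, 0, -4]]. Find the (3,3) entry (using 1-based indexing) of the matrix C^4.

Characteristic polynomial: μ^3 - 16μ = μ(μ - 4)(μ + 4), so the eigenvalues are -4, 0, 4.
μ=0: eigenvector (1, -2, 0).
μ=4: eigenvector (0, 1, 0).
μ=-4: eigenvector (2, -4, 1).
P = [[1, 0, 2], [-2, 1, -4], [0, 0, 1]], D = diag(0, 4, -4), P⁻¹ = [[1, 0, -2], [2, 1, 0], [0, 0, 1]].
C⁴ = P·diag(0, 256, 256)·P⁻¹ = [[0, 0, 512], [512, 256, -1024], [0, 0, 256]].
The requested entry is 256.

256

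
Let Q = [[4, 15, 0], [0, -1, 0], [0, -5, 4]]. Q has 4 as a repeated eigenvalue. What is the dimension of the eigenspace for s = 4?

Q − 4I = [[0, 15, 0], [0, -5, 0], [0, -5, 0]].
This matrix has rank 1, so its null space has dimension 3 − 1 = 2.

2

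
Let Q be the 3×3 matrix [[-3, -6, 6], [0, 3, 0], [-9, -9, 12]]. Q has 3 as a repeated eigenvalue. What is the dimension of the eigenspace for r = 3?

2

Q − 3I = [[-6, -6, 6], [0, 0, 0], [-9, -9, 9]].
This matrix has rank 1, so its null space has dimension 3 − 1 = 2.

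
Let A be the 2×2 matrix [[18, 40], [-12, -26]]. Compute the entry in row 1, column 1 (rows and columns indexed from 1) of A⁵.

Characteristic polynomial: μ^2 + 8μ + 12 = (μ + 2)(μ + 6), so the eigenvalues are -6, -2.
μ=-6: eigenvector (-5, 3).
μ=-2: eigenvector (-2, 1).
P = [[-5, -2], [3, 1]], D = diag(-6, -2), P⁻¹ = [[1, 2], [-3, -5]].
A⁵ = P·diag(-7776, -32)·P⁻¹ = [[38688, 77440], [-23232, -46496]].
The requested entry is 38688.

38688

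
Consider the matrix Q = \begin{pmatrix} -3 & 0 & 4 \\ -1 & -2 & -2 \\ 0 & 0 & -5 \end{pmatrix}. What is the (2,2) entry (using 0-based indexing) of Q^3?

-125

Characteristic polynomial: s^3 + 10s^2 + 31s + 30 = (s + 2)(s + 3)(s + 5), so the eigenvalues are -5, -3, -2.
s=-3: eigenvector (1, 1, 0).
s=-2: eigenvector (0, 1, 0).
s=-5: eigenvector (-2, 0, 1).
P = [[1, 0, -2], [1, 1, 0], [0, 0, 1]], D = diag(-3, -2, -5), P⁻¹ = [[1, 0, 2], [-1, 1, -2], [0, 0, 1]].
Q³ = P·diag(-27, -8, -125)·P⁻¹ = [[-27, 0, 196], [-19, -8, -38], [0, 0, -125]].
The requested entry is -125.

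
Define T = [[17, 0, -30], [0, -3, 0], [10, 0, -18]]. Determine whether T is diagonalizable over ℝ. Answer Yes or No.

Yes

Characteristic polynomial: p(r) = r^3 + 4r^2 - 3r - 18 = (r - 2)(r + 3)^2.
r = -3 has algebraic multiplicity 2; rank(T + 3I) = 1, so geometric multiplicity = 2.
Every eigenvalue has geometric = algebraic multiplicity, so T is diagonalizable.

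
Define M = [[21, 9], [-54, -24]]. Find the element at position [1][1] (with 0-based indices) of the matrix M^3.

-702

Characteristic polynomial: λ^2 + 3λ - 18 = (λ - 3)(λ + 6), so the eigenvalues are -6, 3.
λ=-6: eigenvector (-1, 3).
λ=3: eigenvector (1, -2).
P = [[-1, 1], [3, -2]], D = diag(-6, 3), P⁻¹ = [[2, 1], [3, 1]].
M³ = P·diag(-216, 27)·P⁻¹ = [[513, 243], [-1458, -702]].
The requested entry is -702.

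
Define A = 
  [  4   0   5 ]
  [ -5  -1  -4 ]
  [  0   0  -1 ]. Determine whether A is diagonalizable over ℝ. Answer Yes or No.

Characteristic polynomial: p(r) = r^3 - 2r^2 - 7r - 4 = (r - 4)(r + 1)^2.
r = -1 has algebraic multiplicity 2; rank(A + 1I) = 2, so geometric multiplicity = 1.
Geometric multiplicity < algebraic multiplicity, so A is not diagonalizable.

No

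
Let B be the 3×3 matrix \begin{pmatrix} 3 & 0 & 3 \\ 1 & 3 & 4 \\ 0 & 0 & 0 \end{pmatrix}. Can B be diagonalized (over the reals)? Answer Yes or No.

Characteristic polynomial: p(s) = s^3 - 6s^2 + 9s = s(s - 3)^2.
s = 3 has algebraic multiplicity 2; rank(B − 3I) = 2, so geometric multiplicity = 1.
Geometric multiplicity < algebraic multiplicity, so B is not diagonalizable.

No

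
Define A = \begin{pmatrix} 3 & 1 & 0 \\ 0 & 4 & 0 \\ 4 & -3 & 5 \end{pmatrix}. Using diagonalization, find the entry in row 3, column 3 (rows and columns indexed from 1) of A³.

125

Characteristic polynomial: t^3 - 12t^2 + 47t - 60 = (t - 5)(t - 4)(t - 3), so the eigenvalues are 3, 4, 5.
t=3: eigenvector (1, 0, -2).
t=4: eigenvector (1, 1, -1).
t=5: eigenvector (0, 0, 1).
P = [[1, 1, 0], [0, 1, 0], [-2, -1, 1]], D = diag(3, 4, 5), P⁻¹ = [[1, -1, 0], [0, 1, 0], [2, -1, 1]].
A³ = P·diag(27, 64, 125)·P⁻¹ = [[27, 37, 0], [0, 64, 0], [196, -135, 125]].
The requested entry is 125.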